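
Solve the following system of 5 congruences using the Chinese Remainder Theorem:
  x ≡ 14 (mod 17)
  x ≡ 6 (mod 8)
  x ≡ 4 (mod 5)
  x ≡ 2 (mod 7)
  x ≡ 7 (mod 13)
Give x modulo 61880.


Product of moduli M = 17 · 8 · 5 · 7 · 13 = 61880.
Merge one congruence at a time:
  Start: x ≡ 14 (mod 17).
  Combine with x ≡ 6 (mod 8); new modulus lcm = 136.
    Write x = 14 + 17·t and substitute into x ≡ 6 (mod 8): 17·t ≡ 6 − 14 = -8 (mod 8).
    Reduce coefficients mod 8: 1·t ≡ 0 (mod 8).
    So t ≡ 0 (mod 8).
    Then x = 14 + 17·0 = 14, valid modulo lcm(17, 8) = 136: x ≡ 14 (mod 136).
  Combine with x ≡ 4 (mod 5); new modulus lcm = 680.
    Write x = 14 + 136·t and substitute into x ≡ 4 (mod 5): 136·t ≡ 4 − 14 = -10 (mod 5).
    Reduce coefficients mod 5: 1·t ≡ 0 (mod 5).
    So t ≡ 0 (mod 5).
    Then x = 14 + 136·0 = 14, valid modulo lcm(136, 5) = 680: x ≡ 14 (mod 680).
  Combine with x ≡ 2 (mod 7); new modulus lcm = 4760.
    Write x = 14 + 680·t and substitute into x ≡ 2 (mod 7): 680·t ≡ 2 − 14 = -12 (mod 7).
    Reduce coefficients mod 7: 1·t ≡ 2 (mod 7).
    So t ≡ 2 (mod 7).
    Then x = 14 + 680·2 = 1374, valid modulo lcm(680, 7) = 4760: x ≡ 1374 (mod 4760).
  Combine with x ≡ 7 (mod 13); new modulus lcm = 61880.
    Write x = 1374 + 4760·t and substitute into x ≡ 7 (mod 13): 4760·t ≡ 7 − 1374 = -1367 (mod 13).
    Reduce coefficients mod 13: 2·t ≡ 11 (mod 13).
    The inverse of 2 mod 13 is 7 (since 2·7 = 14 = 1·13 + 1), so t ≡ 7·11 = 77 ≡ 12 (mod 13).
    Then x = 1374 + 4760·12 = 58494, valid modulo lcm(4760, 13) = 61880: x ≡ 58494 (mod 61880).
Verify against each original: 58494 mod 17 = 14, 58494 mod 8 = 6, 58494 mod 5 = 4, 58494 mod 7 = 2, 58494 mod 13 = 7.

x ≡ 58494 (mod 61880).


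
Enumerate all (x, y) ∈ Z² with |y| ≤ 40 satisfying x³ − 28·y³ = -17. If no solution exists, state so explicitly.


The equation is x³ - 28y³ = -17. For fixed y, x³ = 28·y³ − 17, so a solution requires the RHS to be a perfect cube.
Strategy: iterate y from -40 to 40, compute RHS = 28·y³ − 17, and check whether it is a (positive or negative) perfect cube.
Check small values of y:
  y = 0: RHS = -17 is not a perfect cube.
  y = 1: RHS = 11 is not a perfect cube.
  y = -1: RHS = -45 is not a perfect cube.
  y = 2: RHS = 207 is not a perfect cube.
  y = -2: RHS = -241 is not a perfect cube.
  y = 3: RHS = 739 is not a perfect cube.
  y = -3: RHS = -773 is not a perfect cube.
Continuing the search up to |y| = 40 finds no solutions either.
No (x, y) in the scanned range satisfies the equation.

No integer solutions with |y| ≤ 40.


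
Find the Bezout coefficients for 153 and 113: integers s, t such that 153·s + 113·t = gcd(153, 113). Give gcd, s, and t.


Euclidean algorithm on (153, 113) — divide until remainder is 0:
  153 = 1 · 113 + 40
  113 = 2 · 40 + 33
  40 = 1 · 33 + 7
  33 = 4 · 7 + 5
  7 = 1 · 5 + 2
  5 = 2 · 2 + 1
  2 = 2 · 1 + 0
gcd(153, 113) = 1.
Track Bezout coefficients alongside the remainders: start with r₀ = 153 = a·1 + b·0 (s = 1, t = 0) and r₁ = 113 = a·0 + b·1 (s = 0, t = 1); each new remainder r_{k+1} = r_{k-1} − q_k·r_k inherits s_{k+1} = s_{k-1} − q_k·s_k, t_{k+1} = t_{k-1} − q_k·t_k, so r_k = a·s_k + b·t_k at every step:
  q = 1: r = 40, s = 1 − 1·0 = 1, t = 0 − 1·1 = -1  (check: 153·1 + 113·(-1) = 40)
  q = 2: r = 33, s = 0 − 2·1 = -2, t = 1 − 2·(-1) = 3  (check: 153·(-2) + 113·3 = 33)
  q = 1: r = 7, s = 1 − 1·(-2) = 3, t = -1 − 1·3 = -4  (check: 153·3 + 113·(-4) = 7)
  q = 4: r = 5, s = -2 − 4·3 = -14, t = 3 − 4·(-4) = 19  (check: 153·(-14) + 113·19 = 5)
  q = 1: r = 2, s = 3 − 1·(-14) = 17, t = -4 − 1·19 = -23  (check: 153·17 + 113·(-23) = 2)
  q = 2: r = 1, s = -14 − 2·17 = -48, t = 19 − 2·(-23) = 65  (check: 153·(-48) + 113·65 = 1)
The row with r = 1 (the gcd) gives the Bezout coefficients s = -48, t = 65.
Result: 153 · (-48) + 113 · (65) = 1.

gcd(153, 113) = 1; s = -48, t = 65 (check: 153·(-48) + 113·65 = 1).


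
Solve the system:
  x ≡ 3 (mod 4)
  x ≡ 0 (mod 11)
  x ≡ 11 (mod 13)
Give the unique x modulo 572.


Moduli 4, 11, 13 are pairwise coprime; by CRT there is a unique solution modulo M = 4 · 11 · 13 = 572.
Solve pairwise, accumulating the modulus:
  Start with x ≡ 3 (mod 4).
  Combine with x ≡ 0 (mod 11): since gcd(4, 11) = 1, we get a unique residue mod 44.
    Write x = 3 + 4·t and substitute into x ≡ 0 (mod 11): 4·t ≡ 0 − 3 = -3 (mod 11).
    Reduce coefficients mod 11: 4·t ≡ 8 (mod 11).
    The inverse of 4 mod 11 is 3 (since 4·3 = 12 = 1·11 + 1), so t ≡ 3·8 = 24 ≡ 2 (mod 11).
    Then x = 3 + 4·2 = 11, valid modulo lcm(4, 11) = 44: x ≡ 11 (mod 44).
  Combine with x ≡ 11 (mod 13): since gcd(44, 13) = 1, we get a unique residue mod 572.
    Write x = 11 + 44·t and substitute into x ≡ 11 (mod 13): 44·t ≡ 11 − 11 = 0 (mod 13).
    Reduce coefficients mod 13: 5·t ≡ 0 (mod 13).
    The inverse of 5 mod 13 is 8 (since 5·8 = 40 = 3·13 + 1), so t ≡ 8·0 = 0 ≡ 0 (mod 13).
    Then x = 11 + 44·0 = 11, valid modulo lcm(44, 13) = 572: x ≡ 11 (mod 572).
Verify: 11 mod 4 = 3 ✓, 11 mod 11 = 0 ✓, 11 mod 13 = 11 ✓.

x ≡ 11 (mod 572).


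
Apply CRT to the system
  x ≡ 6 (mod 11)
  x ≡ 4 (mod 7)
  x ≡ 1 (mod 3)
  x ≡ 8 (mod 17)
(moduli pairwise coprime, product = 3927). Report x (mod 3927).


Product of moduli M = 11 · 7 · 3 · 17 = 3927.
Merge one congruence at a time:
  Start: x ≡ 6 (mod 11).
  Combine with x ≡ 4 (mod 7); new modulus lcm = 77.
    Write x = 6 + 11·t and substitute into x ≡ 4 (mod 7): 11·t ≡ 4 − 6 = -2 (mod 7).
    Reduce coefficients mod 7: 4·t ≡ 5 (mod 7).
    The inverse of 4 mod 7 is 2 (since 4·2 = 8 = 1·7 + 1), so t ≡ 2·5 = 10 ≡ 3 (mod 7).
    Then x = 6 + 11·3 = 39, valid modulo lcm(11, 7) = 77: x ≡ 39 (mod 77).
  Combine with x ≡ 1 (mod 3); new modulus lcm = 231.
    Write x = 39 + 77·t and substitute into x ≡ 1 (mod 3): 77·t ≡ 1 − 39 = -38 (mod 3).
    Reduce coefficients mod 3: 2·t ≡ 1 (mod 3).
    The inverse of 2 mod 3 is 2 (since 2·2 = 4 = 1·3 + 1), so t ≡ 2·1 = 2 ≡ 2 (mod 3).
    Then x = 39 + 77·2 = 193, valid modulo lcm(77, 3) = 231: x ≡ 193 (mod 231).
  Combine with x ≡ 8 (mod 17); new modulus lcm = 3927.
    Write x = 193 + 231·t and substitute into x ≡ 8 (mod 17): 231·t ≡ 8 − 193 = -185 (mod 17).
    Reduce coefficients mod 17: 10·t ≡ 2 (mod 17).
    The inverse of 10 mod 17 is 12 (since 10·12 = 120 = 7·17 + 1), so t ≡ 12·2 = 24 ≡ 7 (mod 17).
    Then x = 193 + 231·7 = 1810, valid modulo lcm(231, 17) = 3927: x ≡ 1810 (mod 3927).
Verify against each original: 1810 mod 11 = 6, 1810 mod 7 = 4, 1810 mod 3 = 1, 1810 mod 17 = 8.

x ≡ 1810 (mod 3927).


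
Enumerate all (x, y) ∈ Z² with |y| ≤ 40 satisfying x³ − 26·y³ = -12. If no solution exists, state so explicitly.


The equation is x³ - 26y³ = -12. For fixed y, x³ = 26·y³ − 12, so a solution requires the RHS to be a perfect cube.
Strategy: iterate y from -40 to 40, compute RHS = 26·y³ − 12, and check whether it is a (positive or negative) perfect cube.
Check small values of y:
  y = 0: RHS = -12 is not a perfect cube.
  y = 1: RHS = 14 is not a perfect cube.
  y = -1: RHS = -38 is not a perfect cube.
  y = 2: RHS = 196 is not a perfect cube.
  y = -2: RHS = -220 is not a perfect cube.
  y = 3: RHS = 690 is not a perfect cube.
  y = -3: RHS = -714 is not a perfect cube.
Continuing the search up to |y| = 40 finds no solutions either.
No (x, y) in the scanned range satisfies the equation.

No integer solutions with |y| ≤ 40.


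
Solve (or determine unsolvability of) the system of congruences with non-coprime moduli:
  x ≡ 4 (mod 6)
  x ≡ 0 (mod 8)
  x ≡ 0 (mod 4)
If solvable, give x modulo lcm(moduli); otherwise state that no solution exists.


Moduli 6, 8, 4 are not pairwise coprime, so CRT works modulo lcm(m_i) when all pairwise compatibility conditions hold.
Pairwise compatibility: gcd(m_i, m_j) must divide a_i - a_j for every pair.
Merge one congruence at a time:
  Start: x ≡ 4 (mod 6).
  Combine with x ≡ 0 (mod 8): gcd(6, 8) = 2; 0 - 4 = -4, which IS divisible by 2, so compatible.
    Write x = 4 + 6·t and substitute into x ≡ 0 (mod 8): 6·t ≡ 0 − 4 = -4 (mod 8).
    Divide the congruence (and modulus) by g = 2: 3·t ≡ -2 (mod 4).
    Reduce coefficients mod 4: 3·t ≡ 2 (mod 4).
    The inverse of 3 mod 4 is 3 (since 3·3 = 9 = 2·4 + 1), so t ≡ 3·2 = 6 ≡ 2 (mod 4).
    Then x = 4 + 6·2 = 16, valid modulo lcm(6, 8) = 24: x ≡ 16 (mod 24).
  Combine with x ≡ 0 (mod 4): gcd(24, 4) = 4; 0 - 16 = -16, which IS divisible by 4, so compatible.
    Write x = 16 + 24·t and substitute into x ≡ 0 (mod 4): 24·t ≡ 0 − 16 = -16 (mod 4).
    Divide the congruence (and modulus) by g = 4: 6·t ≡ -4 (mod 1).
    Modulo 1 every t works; take t = 0.
    Then x = 16 + 24·0 = 16, valid modulo lcm(24, 4) = 24: x ≡ 16 (mod 24).
Verify: 16 mod 6 = 4, 16 mod 8 = 0, 16 mod 4 = 0.

x ≡ 16 (mod 24).


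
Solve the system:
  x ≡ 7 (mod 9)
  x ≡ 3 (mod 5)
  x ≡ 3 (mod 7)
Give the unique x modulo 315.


Moduli 9, 5, 7 are pairwise coprime; by CRT there is a unique solution modulo M = 9 · 5 · 7 = 315.
Solve pairwise, accumulating the modulus:
  Start with x ≡ 7 (mod 9).
  Combine with x ≡ 3 (mod 5): since gcd(9, 5) = 1, we get a unique residue mod 45.
    Write x = 7 + 9·t and substitute into x ≡ 3 (mod 5): 9·t ≡ 3 − 7 = -4 (mod 5).
    Reduce coefficients mod 5: 4·t ≡ 1 (mod 5).
    The inverse of 4 mod 5 is 4 (since 4·4 = 16 = 3·5 + 1), so t ≡ 4·1 = 4 ≡ 4 (mod 5).
    Then x = 7 + 9·4 = 43, valid modulo lcm(9, 5) = 45: x ≡ 43 (mod 45).
  Combine with x ≡ 3 (mod 7): since gcd(45, 7) = 1, we get a unique residue mod 315.
    Write x = 43 + 45·t and substitute into x ≡ 3 (mod 7): 45·t ≡ 3 − 43 = -40 (mod 7).
    Reduce coefficients mod 7: 3·t ≡ 2 (mod 7).
    The inverse of 3 mod 7 is 5 (since 3·5 = 15 = 2·7 + 1), so t ≡ 5·2 = 10 ≡ 3 (mod 7).
    Then x = 43 + 45·3 = 178, valid modulo lcm(45, 7) = 315: x ≡ 178 (mod 315).
Verify: 178 mod 9 = 7 ✓, 178 mod 5 = 3 ✓, 178 mod 7 = 3 ✓.

x ≡ 178 (mod 315).


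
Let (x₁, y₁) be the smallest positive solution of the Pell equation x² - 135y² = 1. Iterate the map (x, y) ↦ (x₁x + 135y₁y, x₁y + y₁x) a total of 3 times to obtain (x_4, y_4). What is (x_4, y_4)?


Step 1: Find the fundamental solution (x₁, y₁) of x² - 135y² = 1.
  Expand √135 as a continued fraction. a₀ = ⌊√135⌋ = 11; iterate m_{k+1} = d_k·a_k − m_k, d_{k+1} = (135 − m_{k+1}²)/d_k, a_{k+1} = ⌊(a₀ + m_{k+1})/d_{k+1}⌋ (starting m₀ = 0, d₀ = 1), with convergents p_k = a_k·p_{k-1} + p_{k-2}, q_k = a_k·q_{k-1} + q_{k-2} (p₋₁ = 1, q₋₁ = 0):
  k = 0: a₀ = 11; p₀/q₀ = 11/1; p₀² − 135·q₀² = 121 − 135 = -14.
  k = 1: m = 11, d = 14, a = ⌊(11 + 11)/14⌋ = 1; p/q = (1·11 + 1)/(1·1 + 0) = 12/1; p² − 135·q² = 144 − 135 = 9.
  k = 2: m = 3, d = 9, a = ⌊(11 + 3)/9⌋ = 1; p/q = (1·12 + 11)/(1·1 + 1) = 23/2; p² − 135·q² = 529 − 540 = -11.
  k = 3: m = 6, d = 11, a = ⌊(11 + 6)/11⌋ = 1; p/q = (1·23 + 12)/(1·2 + 1) = 35/3; p² − 135·q² = 1225 − 1215 = 10.
  k = 4: m = 5, d = 10, a = ⌊(11 + 5)/10⌋ = 1; p/q = (1·35 + 23)/(1·3 + 2) = 58/5; p² − 135·q² = 3364 − 3375 = -11.
  k = 5: m = 5, d = 11, a = ⌊(11 + 5)/11⌋ = 1; p/q = (1·58 + 35)/(1·5 + 3) = 93/8; p² − 135·q² = 8649 − 8640 = 9.
  k = 6: m = 6, d = 9, a = ⌊(11 + 6)/9⌋ = 1; p/q = (1·93 + 58)/(1·8 + 5) = 151/13; p² − 135·q² = 22801 − 22815 = -14.
  k = 7: m = 3, d = 14, a = ⌊(11 + 3)/14⌋ = 1; p/q = (1·151 + 93)/(1·13 + 8) = 244/21; p² − 135·q² = 59536 − 59535 = 1.
  The first convergent with p² − 135·q² = 1 gives the fundamental solution (x₁, y₁) = (244, 21).
Step 2: Apply the recurrence (x_{n+1}, y_{n+1}) = (x₁x_n + 135y₁y_n, x₁y_n + y₁x_n) repeatedly.
  From (x_1, y_1) = (244, 21): x_2 = 244·244 + 135·21·21 = 119071; y_2 = 244·21 + 21·244 = 10248.
  From (x_2, y_2) = (119071, 10248): x_3 = 244·119071 + 135·21·10248 = 58106404; y_3 = 244·10248 + 21·119071 = 5001003.
  From (x_3, y_3) = (58106404, 5001003): x_4 = 244·58106404 + 135·21·5001003 = 28355806081; y_4 = 244·5001003 + 21·58106404 = 2440479216.
Step 3: Verify x_4² - 135·y_4² = 804051738503276578561 - 804051738503276578560 = 1 (should be 1). ✓

(x_1, y_1) = (244, 21); (x_4, y_4) = (28355806081, 2440479216).


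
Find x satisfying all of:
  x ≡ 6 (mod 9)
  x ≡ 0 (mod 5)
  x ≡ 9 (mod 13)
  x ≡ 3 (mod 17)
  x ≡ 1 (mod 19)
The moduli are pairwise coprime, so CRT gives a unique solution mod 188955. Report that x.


Product of moduli M = 9 · 5 · 13 · 17 · 19 = 188955.
Merge one congruence at a time:
  Start: x ≡ 6 (mod 9).
  Combine with x ≡ 0 (mod 5); new modulus lcm = 45.
    Write x = 6 + 9·t and substitute into x ≡ 0 (mod 5): 9·t ≡ 0 − 6 = -6 (mod 5).
    Reduce coefficients mod 5: 4·t ≡ 4 (mod 5).
    The inverse of 4 mod 5 is 4 (since 4·4 = 16 = 3·5 + 1), so t ≡ 4·4 = 16 ≡ 1 (mod 5).
    Then x = 6 + 9·1 = 15, valid modulo lcm(9, 5) = 45: x ≡ 15 (mod 45).
  Combine with x ≡ 9 (mod 13); new modulus lcm = 585.
    Write x = 15 + 45·t and substitute into x ≡ 9 (mod 13): 45·t ≡ 9 − 15 = -6 (mod 13).
    Reduce coefficients mod 13: 6·t ≡ 7 (mod 13).
    The inverse of 6 mod 13 is 11 (since 6·11 = 66 = 5·13 + 1), so t ≡ 11·7 = 77 ≡ 12 (mod 13).
    Then x = 15 + 45·12 = 555, valid modulo lcm(45, 13) = 585: x ≡ 555 (mod 585).
  Combine with x ≡ 3 (mod 17); new modulus lcm = 9945.
    Write x = 555 + 585·t and substitute into x ≡ 3 (mod 17): 585·t ≡ 3 − 555 = -552 (mod 17).
    Reduce coefficients mod 17: 7·t ≡ 9 (mod 17).
    The inverse of 7 mod 17 is 5 (since 7·5 = 35 = 2·17 + 1), so t ≡ 5·9 = 45 ≡ 11 (mod 17).
    Then x = 555 + 585·11 = 6990, valid modulo lcm(585, 17) = 9945: x ≡ 6990 (mod 9945).
  Combine with x ≡ 1 (mod 19); new modulus lcm = 188955.
    Write x = 6990 + 9945·t and substitute into x ≡ 1 (mod 19): 9945·t ≡ 1 − 6990 = -6989 (mod 19).
    Reduce coefficients mod 19: 8·t ≡ 3 (mod 19).
    The inverse of 8 mod 19 is 12 (since 8·12 = 96 = 5·19 + 1), so t ≡ 12·3 = 36 ≡ 17 (mod 19).
    Then x = 6990 + 9945·17 = 176055, valid modulo lcm(9945, 19) = 188955: x ≡ 176055 (mod 188955).
Verify against each original: 176055 mod 9 = 6, 176055 mod 5 = 0, 176055 mod 13 = 9, 176055 mod 17 = 3, 176055 mod 19 = 1.

x ≡ 176055 (mod 188955).


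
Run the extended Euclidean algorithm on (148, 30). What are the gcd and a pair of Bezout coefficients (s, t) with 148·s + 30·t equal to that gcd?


Euclidean algorithm on (148, 30) — divide until remainder is 0:
  148 = 4 · 30 + 28
  30 = 1 · 28 + 2
  28 = 14 · 2 + 0
gcd(148, 30) = 2.
Track Bezout coefficients alongside the remainders: start with r₀ = 148 = a·1 + b·0 (s = 1, t = 0) and r₁ = 30 = a·0 + b·1 (s = 0, t = 1); each new remainder r_{k+1} = r_{k-1} − q_k·r_k inherits s_{k+1} = s_{k-1} − q_k·s_k, t_{k+1} = t_{k-1} − q_k·t_k, so r_k = a·s_k + b·t_k at every step:
  q = 4: r = 28, s = 1 − 4·0 = 1, t = 0 − 4·1 = -4  (check: 148·1 + 30·(-4) = 28)
  q = 1: r = 2, s = 0 − 1·1 = -1, t = 1 − 1·(-4) = 5  (check: 148·(-1) + 30·5 = 2)
The row with r = 2 (the gcd) gives the Bezout coefficients s = -1, t = 5.
Result: 148 · (-1) + 30 · (5) = 2.

gcd(148, 30) = 2; s = -1, t = 5 (check: 148·(-1) + 30·5 = 2).


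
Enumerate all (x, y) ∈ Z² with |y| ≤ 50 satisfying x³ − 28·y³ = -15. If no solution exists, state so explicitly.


The equation is x³ - 28y³ = -15. For fixed y, x³ = 28·y³ − 15, so a solution requires the RHS to be a perfect cube.
Strategy: iterate y from -50 to 50, compute RHS = 28·y³ − 15, and check whether it is a (positive or negative) perfect cube.
Check small values of y:
  y = 0: RHS = -15 is not a perfect cube.
  y = 1: RHS = 13 is not a perfect cube.
  y = -1: RHS = -43 is not a perfect cube.
  y = 2: RHS = 209 is not a perfect cube.
  y = -2: RHS = -239 is not a perfect cube.
  y = 3: RHS = 741 is not a perfect cube.
  y = -3: RHS = -771 is not a perfect cube.
Continuing the search up to |y| = 50 finds no solutions either.
No (x, y) in the scanned range satisfies the equation.

No integer solutions with |y| ≤ 50.


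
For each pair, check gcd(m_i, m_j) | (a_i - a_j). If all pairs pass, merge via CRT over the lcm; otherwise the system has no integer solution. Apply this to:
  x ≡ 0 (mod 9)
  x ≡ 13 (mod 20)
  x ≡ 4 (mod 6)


Moduli 9, 20, 6 are not pairwise coprime, so CRT works modulo lcm(m_i) when all pairwise compatibility conditions hold.
Pairwise compatibility: gcd(m_i, m_j) must divide a_i - a_j for every pair.
Merge one congruence at a time:
  Start: x ≡ 0 (mod 9).
  Combine with x ≡ 13 (mod 20): gcd(9, 20) = 1; 13 - 0 = 13, which IS divisible by 1, so compatible.
    Write x = 0 + 9·t and substitute into x ≡ 13 (mod 20): 9·t ≡ 13 − 0 = 13 (mod 20).
    The inverse of 9 mod 20 is 9 (since 9·9 = 81 = 4·20 + 1), so t ≡ 9·13 = 117 ≡ 17 (mod 20).
    Then x = 0 + 9·17 = 153, valid modulo lcm(9, 20) = 180: x ≡ 153 (mod 180).
  Combine with x ≡ 4 (mod 6): gcd(180, 6) = 6, and 4 - 153 = -149 is NOT divisible by 6.
    ⇒ system is inconsistent (no integer solution).

No solution (the system is inconsistent).


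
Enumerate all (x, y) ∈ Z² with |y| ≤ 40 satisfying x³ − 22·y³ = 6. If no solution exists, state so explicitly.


The equation is x³ - 22y³ = 6. For fixed y, x³ = 22·y³ + 6, so a solution requires the RHS to be a perfect cube.
Strategy: iterate y from -40 to 40, compute RHS = 22·y³ + 6, and check whether it is a (positive or negative) perfect cube.
Check small values of y:
  y = 0: RHS = 6 is not a perfect cube.
  y = 1: RHS = 28 is not a perfect cube.
  y = -1: RHS = -16 is not a perfect cube.
  y = 2: RHS = 182 is not a perfect cube.
  y = -2: RHS = -170 is not a perfect cube.
  y = 3: RHS = 600 is not a perfect cube.
  y = -3: RHS = -588 is not a perfect cube.
Continuing, at y = -5: RHS = -2744 = (-14)³ ⇒ x = -14 works.
Searching the remaining y in |y| ≤ 40 finds no further solutions.
Collected solutions: (-14, -5).

Solutions (with |y| ≤ 40): (-14, -5).


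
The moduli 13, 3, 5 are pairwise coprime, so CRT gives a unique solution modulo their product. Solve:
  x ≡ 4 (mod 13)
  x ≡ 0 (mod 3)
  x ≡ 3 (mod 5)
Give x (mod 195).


Moduli 13, 3, 5 are pairwise coprime; by CRT there is a unique solution modulo M = 13 · 3 · 5 = 195.
Solve pairwise, accumulating the modulus:
  Start with x ≡ 4 (mod 13).
  Combine with x ≡ 0 (mod 3): since gcd(13, 3) = 1, we get a unique residue mod 39.
    Write x = 4 + 13·t and substitute into x ≡ 0 (mod 3): 13·t ≡ 0 − 4 = -4 (mod 3).
    Reduce coefficients mod 3: 1·t ≡ 2 (mod 3).
    So t ≡ 2 (mod 3).
    Then x = 4 + 13·2 = 30, valid modulo lcm(13, 3) = 39: x ≡ 30 (mod 39).
  Combine with x ≡ 3 (mod 5): since gcd(39, 5) = 1, we get a unique residue mod 195.
    Write x = 30 + 39·t and substitute into x ≡ 3 (mod 5): 39·t ≡ 3 − 30 = -27 (mod 5).
    Reduce coefficients mod 5: 4·t ≡ 3 (mod 5).
    The inverse of 4 mod 5 is 4 (since 4·4 = 16 = 3·5 + 1), so t ≡ 4·3 = 12 ≡ 2 (mod 5).
    Then x = 30 + 39·2 = 108, valid modulo lcm(39, 5) = 195: x ≡ 108 (mod 195).
Verify: 108 mod 13 = 4 ✓, 108 mod 3 = 0 ✓, 108 mod 5 = 3 ✓.

x ≡ 108 (mod 195).


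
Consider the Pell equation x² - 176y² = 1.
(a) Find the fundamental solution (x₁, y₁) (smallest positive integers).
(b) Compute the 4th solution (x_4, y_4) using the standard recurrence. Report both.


Step 1: Find the fundamental solution (x₁, y₁) of x² - 176y² = 1.
  Expand √176 as a continued fraction. a₀ = ⌊√176⌋ = 13; iterate m_{k+1} = d_k·a_k − m_k, d_{k+1} = (176 − m_{k+1}²)/d_k, a_{k+1} = ⌊(a₀ + m_{k+1})/d_{k+1}⌋ (starting m₀ = 0, d₀ = 1), with convergents p_k = a_k·p_{k-1} + p_{k-2}, q_k = a_k·q_{k-1} + q_{k-2} (p₋₁ = 1, q₋₁ = 0):
  k = 0: a₀ = 13; p₀/q₀ = 13/1; p₀² − 176·q₀² = 169 − 176 = -7.
  k = 1: m = 13, d = 7, a = ⌊(13 + 13)/7⌋ = 3; p/q = (3·13 + 1)/(3·1 + 0) = 40/3; p² − 176·q² = 1600 − 1584 = 16.
  k = 2: m = 8, d = 16, a = ⌊(13 + 8)/16⌋ = 1; p/q = (1·40 + 13)/(1·3 + 1) = 53/4; p² − 176·q² = 2809 − 2816 = -7.
  k = 3: m = 8, d = 7, a = ⌊(13 + 8)/7⌋ = 3; p/q = (3·53 + 40)/(3·4 + 3) = 199/15; p² − 176·q² = 39601 − 39600 = 1.
  The first convergent with p² − 176·q² = 1 gives the fundamental solution (x₁, y₁) = (199, 15).
Step 2: Apply the recurrence (x_{n+1}, y_{n+1}) = (x₁x_n + 176y₁y_n, x₁y_n + y₁x_n) repeatedly.
  From (x_1, y_1) = (199, 15): x_2 = 199·199 + 176·15·15 = 79201; y_2 = 199·15 + 15·199 = 5970.
  From (x_2, y_2) = (79201, 5970): x_3 = 199·79201 + 176·15·5970 = 31521799; y_3 = 199·5970 + 15·79201 = 2376045.
  From (x_3, y_3) = (31521799, 2376045): x_4 = 199·31521799 + 176·15·2376045 = 12545596801; y_4 = 199·2376045 + 15·31521799 = 945659940.
Step 3: Verify x_4² - 176·y_4² = 157391999093261433601 - 157391999093261433600 = 1 (should be 1). ✓

(x_1, y_1) = (199, 15); (x_4, y_4) = (12545596801, 945659940).


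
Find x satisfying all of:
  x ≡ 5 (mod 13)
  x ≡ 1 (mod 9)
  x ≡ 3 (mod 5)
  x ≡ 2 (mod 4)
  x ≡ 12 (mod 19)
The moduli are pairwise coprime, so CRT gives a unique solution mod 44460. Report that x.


Product of moduli M = 13 · 9 · 5 · 4 · 19 = 44460.
Merge one congruence at a time:
  Start: x ≡ 5 (mod 13).
  Combine with x ≡ 1 (mod 9); new modulus lcm = 117.
    Write x = 5 + 13·t and substitute into x ≡ 1 (mod 9): 13·t ≡ 1 − 5 = -4 (mod 9).
    Reduce coefficients mod 9: 4·t ≡ 5 (mod 9).
    The inverse of 4 mod 9 is 7 (since 4·7 = 28 = 3·9 + 1), so t ≡ 7·5 = 35 ≡ 8 (mod 9).
    Then x = 5 + 13·8 = 109, valid modulo lcm(13, 9) = 117: x ≡ 109 (mod 117).
  Combine with x ≡ 3 (mod 5); new modulus lcm = 585.
    Write x = 109 + 117·t and substitute into x ≡ 3 (mod 5): 117·t ≡ 3 − 109 = -106 (mod 5).
    Reduce coefficients mod 5: 2·t ≡ 4 (mod 5).
    The inverse of 2 mod 5 is 3 (since 2·3 = 6 = 1·5 + 1), so t ≡ 3·4 = 12 ≡ 2 (mod 5).
    Then x = 109 + 117·2 = 343, valid modulo lcm(117, 5) = 585: x ≡ 343 (mod 585).
  Combine with x ≡ 2 (mod 4); new modulus lcm = 2340.
    Write x = 343 + 585·t and substitute into x ≡ 2 (mod 4): 585·t ≡ 2 − 343 = -341 (mod 4).
    Reduce coefficients mod 4: 1·t ≡ 3 (mod 4).
    So t ≡ 3 (mod 4).
    Then x = 343 + 585·3 = 2098, valid modulo lcm(585, 4) = 2340: x ≡ 2098 (mod 2340).
  Combine with x ≡ 12 (mod 19); new modulus lcm = 44460.
    Write x = 2098 + 2340·t and substitute into x ≡ 12 (mod 19): 2340·t ≡ 12 − 2098 = -2086 (mod 19).
    Reduce coefficients mod 19: 3·t ≡ 4 (mod 19).
    The inverse of 3 mod 19 is 13 (since 3·13 = 39 = 2·19 + 1), so t ≡ 13·4 = 52 ≡ 14 (mod 19).
    Then x = 2098 + 2340·14 = 34858, valid modulo lcm(2340, 19) = 44460: x ≡ 34858 (mod 44460).
Verify against each original: 34858 mod 13 = 5, 34858 mod 9 = 1, 34858 mod 5 = 3, 34858 mod 4 = 2, 34858 mod 19 = 12.

x ≡ 34858 (mod 44460).


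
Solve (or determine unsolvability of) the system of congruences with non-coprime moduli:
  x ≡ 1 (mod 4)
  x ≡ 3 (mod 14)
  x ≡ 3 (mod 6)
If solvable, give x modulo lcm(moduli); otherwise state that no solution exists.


Moduli 4, 14, 6 are not pairwise coprime, so CRT works modulo lcm(m_i) when all pairwise compatibility conditions hold.
Pairwise compatibility: gcd(m_i, m_j) must divide a_i - a_j for every pair.
Merge one congruence at a time:
  Start: x ≡ 1 (mod 4).
  Combine with x ≡ 3 (mod 14): gcd(4, 14) = 2; 3 - 1 = 2, which IS divisible by 2, so compatible.
    Write x = 1 + 4·t and substitute into x ≡ 3 (mod 14): 4·t ≡ 3 − 1 = 2 (mod 14).
    Divide the congruence (and modulus) by g = 2: 2·t ≡ 1 (mod 7).
    The inverse of 2 mod 7 is 4 (since 2·4 = 8 = 1·7 + 1), so t ≡ 4·1 = 4 ≡ 4 (mod 7).
    Then x = 1 + 4·4 = 17, valid modulo lcm(4, 14) = 28: x ≡ 17 (mod 28).
  Combine with x ≡ 3 (mod 6): gcd(28, 6) = 2; 3 - 17 = -14, which IS divisible by 2, so compatible.
    Write x = 17 + 28·t and substitute into x ≡ 3 (mod 6): 28·t ≡ 3 − 17 = -14 (mod 6).
    Divide the congruence (and modulus) by g = 2: 14·t ≡ -7 (mod 3).
    Reduce coefficients mod 3: 2·t ≡ 2 (mod 3).
    The inverse of 2 mod 3 is 2 (since 2·2 = 4 = 1·3 + 1), so t ≡ 2·2 = 4 ≡ 1 (mod 3).
    Then x = 17 + 28·1 = 45, valid modulo lcm(28, 6) = 84: x ≡ 45 (mod 84).
Verify: 45 mod 4 = 1, 45 mod 14 = 3, 45 mod 6 = 3.

x ≡ 45 (mod 84).


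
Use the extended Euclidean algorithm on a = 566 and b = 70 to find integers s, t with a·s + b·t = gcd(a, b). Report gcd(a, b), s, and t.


Euclidean algorithm on (566, 70) — divide until remainder is 0:
  566 = 8 · 70 + 6
  70 = 11 · 6 + 4
  6 = 1 · 4 + 2
  4 = 2 · 2 + 0
gcd(566, 70) = 2.
Track Bezout coefficients alongside the remainders: start with r₀ = 566 = a·1 + b·0 (s = 1, t = 0) and r₁ = 70 = a·0 + b·1 (s = 0, t = 1); each new remainder r_{k+1} = r_{k-1} − q_k·r_k inherits s_{k+1} = s_{k-1} − q_k·s_k, t_{k+1} = t_{k-1} − q_k·t_k, so r_k = a·s_k + b·t_k at every step:
  q = 8: r = 6, s = 1 − 8·0 = 1, t = 0 − 8·1 = -8  (check: 566·1 + 70·(-8) = 6)
  q = 11: r = 4, s = 0 − 11·1 = -11, t = 1 − 11·(-8) = 89  (check: 566·(-11) + 70·89 = 4)
  q = 1: r = 2, s = 1 − 1·(-11) = 12, t = -8 − 1·89 = -97  (check: 566·12 + 70·(-97) = 2)
The row with r = 2 (the gcd) gives the Bezout coefficients s = 12, t = -97.
Result: 566 · (12) + 70 · (-97) = 2.

gcd(566, 70) = 2; s = 12, t = -97 (check: 566·12 + 70·(-97) = 2).


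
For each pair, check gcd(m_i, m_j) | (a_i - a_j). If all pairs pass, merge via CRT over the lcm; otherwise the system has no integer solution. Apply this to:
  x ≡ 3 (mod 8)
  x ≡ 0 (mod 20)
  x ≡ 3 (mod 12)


Moduli 8, 20, 12 are not pairwise coprime, so CRT works modulo lcm(m_i) when all pairwise compatibility conditions hold.
Pairwise compatibility: gcd(m_i, m_j) must divide a_i - a_j for every pair.
Merge one congruence at a time:
  Start: x ≡ 3 (mod 8).
  Combine with x ≡ 0 (mod 20): gcd(8, 20) = 4, and 0 - 3 = -3 is NOT divisible by 4.
    ⇒ system is inconsistent (no integer solution).

No solution (the system is inconsistent).


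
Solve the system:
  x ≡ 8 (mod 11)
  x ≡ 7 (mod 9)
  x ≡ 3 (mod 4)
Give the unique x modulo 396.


Moduli 11, 9, 4 are pairwise coprime; by CRT there is a unique solution modulo M = 11 · 9 · 4 = 396.
Solve pairwise, accumulating the modulus:
  Start with x ≡ 8 (mod 11).
  Combine with x ≡ 7 (mod 9): since gcd(11, 9) = 1, we get a unique residue mod 99.
    Write x = 8 + 11·t and substitute into x ≡ 7 (mod 9): 11·t ≡ 7 − 8 = -1 (mod 9).
    Reduce coefficients mod 9: 2·t ≡ 8 (mod 9).
    The inverse of 2 mod 9 is 5 (since 2·5 = 10 = 1·9 + 1), so t ≡ 5·8 = 40 ≡ 4 (mod 9).
    Then x = 8 + 11·4 = 52, valid modulo lcm(11, 9) = 99: x ≡ 52 (mod 99).
  Combine with x ≡ 3 (mod 4): since gcd(99, 4) = 1, we get a unique residue mod 396.
    Write x = 52 + 99·t and substitute into x ≡ 3 (mod 4): 99·t ≡ 3 − 52 = -49 (mod 4).
    Reduce coefficients mod 4: 3·t ≡ 3 (mod 4).
    The inverse of 3 mod 4 is 3 (since 3·3 = 9 = 2·4 + 1), so t ≡ 3·3 = 9 ≡ 1 (mod 4).
    Then x = 52 + 99·1 = 151, valid modulo lcm(99, 4) = 396: x ≡ 151 (mod 396).
Verify: 151 mod 11 = 8 ✓, 151 mod 9 = 7 ✓, 151 mod 4 = 3 ✓.

x ≡ 151 (mod 396).


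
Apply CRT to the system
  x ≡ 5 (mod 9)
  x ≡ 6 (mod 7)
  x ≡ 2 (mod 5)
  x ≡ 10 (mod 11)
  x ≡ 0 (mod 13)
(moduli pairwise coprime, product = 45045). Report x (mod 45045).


Product of moduli M = 9 · 7 · 5 · 11 · 13 = 45045.
Merge one congruence at a time:
  Start: x ≡ 5 (mod 9).
  Combine with x ≡ 6 (mod 7); new modulus lcm = 63.
    Write x = 5 + 9·t and substitute into x ≡ 6 (mod 7): 9·t ≡ 6 − 5 = 1 (mod 7).
    Reduce coefficients mod 7: 2·t ≡ 1 (mod 7).
    The inverse of 2 mod 7 is 4 (since 2·4 = 8 = 1·7 + 1), so t ≡ 4·1 = 4 ≡ 4 (mod 7).
    Then x = 5 + 9·4 = 41, valid modulo lcm(9, 7) = 63: x ≡ 41 (mod 63).
  Combine with x ≡ 2 (mod 5); new modulus lcm = 315.
    Write x = 41 + 63·t and substitute into x ≡ 2 (mod 5): 63·t ≡ 2 − 41 = -39 (mod 5).
    Reduce coefficients mod 5: 3·t ≡ 1 (mod 5).
    The inverse of 3 mod 5 is 2 (since 3·2 = 6 = 1·5 + 1), so t ≡ 2·1 = 2 ≡ 2 (mod 5).
    Then x = 41 + 63·2 = 167, valid modulo lcm(63, 5) = 315: x ≡ 167 (mod 315).
  Combine with x ≡ 10 (mod 11); new modulus lcm = 3465.
    Write x = 167 + 315·t and substitute into x ≡ 10 (mod 11): 315·t ≡ 10 − 167 = -157 (mod 11).
    Reduce coefficients mod 11: 7·t ≡ 8 (mod 11).
    The inverse of 7 mod 11 is 8 (since 7·8 = 56 = 5·11 + 1), so t ≡ 8·8 = 64 ≡ 9 (mod 11).
    Then x = 167 + 315·9 = 3002, valid modulo lcm(315, 11) = 3465: x ≡ 3002 (mod 3465).
  Combine with x ≡ 0 (mod 13); new modulus lcm = 45045.
    Write x = 3002 + 3465·t and substitute into x ≡ 0 (mod 13): 3465·t ≡ 0 − 3002 = -3002 (mod 13).
    Reduce coefficients mod 13: 7·t ≡ 1 (mod 13).
    The inverse of 7 mod 13 is 2 (since 7·2 = 14 = 1·13 + 1), so t ≡ 2·1 = 2 ≡ 2 (mod 13).
    Then x = 3002 + 3465·2 = 9932, valid modulo lcm(3465, 13) = 45045: x ≡ 9932 (mod 45045).
Verify against each original: 9932 mod 9 = 5, 9932 mod 7 = 6, 9932 mod 5 = 2, 9932 mod 11 = 10, 9932 mod 13 = 0.

x ≡ 9932 (mod 45045).


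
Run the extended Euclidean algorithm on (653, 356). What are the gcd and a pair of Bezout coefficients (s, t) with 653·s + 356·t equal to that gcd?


Euclidean algorithm on (653, 356) — divide until remainder is 0:
  653 = 1 · 356 + 297
  356 = 1 · 297 + 59
  297 = 5 · 59 + 2
  59 = 29 · 2 + 1
  2 = 2 · 1 + 0
gcd(653, 356) = 1.
Track Bezout coefficients alongside the remainders: start with r₀ = 653 = a·1 + b·0 (s = 1, t = 0) and r₁ = 356 = a·0 + b·1 (s = 0, t = 1); each new remainder r_{k+1} = r_{k-1} − q_k·r_k inherits s_{k+1} = s_{k-1} − q_k·s_k, t_{k+1} = t_{k-1} − q_k·t_k, so r_k = a·s_k + b·t_k at every step:
  q = 1: r = 297, s = 1 − 1·0 = 1, t = 0 − 1·1 = -1  (check: 653·1 + 356·(-1) = 297)
  q = 1: r = 59, s = 0 − 1·1 = -1, t = 1 − 1·(-1) = 2  (check: 653·(-1) + 356·2 = 59)
  q = 5: r = 2, s = 1 − 5·(-1) = 6, t = -1 − 5·2 = -11  (check: 653·6 + 356·(-11) = 2)
  q = 29: r = 1, s = -1 − 29·6 = -175, t = 2 − 29·(-11) = 321  (check: 653·(-175) + 356·321 = 1)
The row with r = 1 (the gcd) gives the Bezout coefficients s = -175, t = 321.
Result: 653 · (-175) + 356 · (321) = 1.

gcd(653, 356) = 1; s = -175, t = 321 (check: 653·(-175) + 356·321 = 1).


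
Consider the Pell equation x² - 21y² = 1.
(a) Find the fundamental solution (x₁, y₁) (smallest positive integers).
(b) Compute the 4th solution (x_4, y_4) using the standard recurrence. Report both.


Step 1: Find the fundamental solution (x₁, y₁) of x² - 21y² = 1.
  Expand √21 as a continued fraction. a₀ = ⌊√21⌋ = 4; iterate m_{k+1} = d_k·a_k − m_k, d_{k+1} = (21 − m_{k+1}²)/d_k, a_{k+1} = ⌊(a₀ + m_{k+1})/d_{k+1}⌋ (starting m₀ = 0, d₀ = 1), with convergents p_k = a_k·p_{k-1} + p_{k-2}, q_k = a_k·q_{k-1} + q_{k-2} (p₋₁ = 1, q₋₁ = 0):
  k = 0: a₀ = 4; p₀/q₀ = 4/1; p₀² − 21·q₀² = 16 − 21 = -5.
  k = 1: m = 4, d = 5, a = ⌊(4 + 4)/5⌋ = 1; p/q = (1·4 + 1)/(1·1 + 0) = 5/1; p² − 21·q² = 25 − 21 = 4.
  k = 2: m = 1, d = 4, a = ⌊(4 + 1)/4⌋ = 1; p/q = (1·5 + 4)/(1·1 + 1) = 9/2; p² − 21·q² = 81 − 84 = -3.
  k = 3: m = 3, d = 3, a = ⌊(4 + 3)/3⌋ = 2; p/q = (2·9 + 5)/(2·2 + 1) = 23/5; p² − 21·q² = 529 − 525 = 4.
  k = 4: m = 3, d = 4, a = ⌊(4 + 3)/4⌋ = 1; p/q = (1·23 + 9)/(1·5 + 2) = 32/7; p² − 21·q² = 1024 − 1029 = -5.
  k = 5: m = 1, d = 5, a = ⌊(4 + 1)/5⌋ = 1; p/q = (1·32 + 23)/(1·7 + 5) = 55/12; p² − 21·q² = 3025 − 3024 = 1.
  The first convergent with p² − 21·q² = 1 gives the fundamental solution (x₁, y₁) = (55, 12).
Step 2: Apply the recurrence (x_{n+1}, y_{n+1}) = (x₁x_n + 21y₁y_n, x₁y_n + y₁x_n) repeatedly.
  From (x_1, y_1) = (55, 12): x_2 = 55·55 + 21·12·12 = 6049; y_2 = 55·12 + 12·55 = 1320.
  From (x_2, y_2) = (6049, 1320): x_3 = 55·6049 + 21·12·1320 = 665335; y_3 = 55·1320 + 12·6049 = 145188.
  From (x_3, y_3) = (665335, 145188): x_4 = 55·665335 + 21·12·145188 = 73180801; y_4 = 55·145188 + 12·665335 = 15969360.
Step 3: Verify x_4² - 21·y_4² = 5355429635001601 - 5355429635001600 = 1 (should be 1). ✓

(x_1, y_1) = (55, 12); (x_4, y_4) = (73180801, 15969360).


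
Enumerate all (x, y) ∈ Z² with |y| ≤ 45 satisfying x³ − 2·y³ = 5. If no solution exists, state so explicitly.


The equation is x³ - 2y³ = 5. For fixed y, x³ = 2·y³ + 5, so a solution requires the RHS to be a perfect cube.
Strategy: iterate y from -45 to 45, compute RHS = 2·y³ + 5, and check whether it is a (positive or negative) perfect cube.
Check small values of y:
  y = 0: RHS = 5 is not a perfect cube.
  y = 1: RHS = 7 is not a perfect cube.
  y = -1: RHS = 3 is not a perfect cube.
  y = 2: RHS = 21 is not a perfect cube.
  y = -2: RHS = -11 is not a perfect cube.
  y = 3: RHS = 59 is not a perfect cube.
  y = -3: RHS = -49 is not a perfect cube.
Continuing the search up to |y| = 45 finds no solutions either.
No (x, y) in the scanned range satisfies the equation.

No integer solutions with |y| ≤ 45.


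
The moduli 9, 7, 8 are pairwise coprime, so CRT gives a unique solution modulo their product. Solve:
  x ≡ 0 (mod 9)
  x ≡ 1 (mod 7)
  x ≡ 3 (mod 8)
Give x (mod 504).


Moduli 9, 7, 8 are pairwise coprime; by CRT there is a unique solution modulo M = 9 · 7 · 8 = 504.
Solve pairwise, accumulating the modulus:
  Start with x ≡ 0 (mod 9).
  Combine with x ≡ 1 (mod 7): since gcd(9, 7) = 1, we get a unique residue mod 63.
    Write x = 0 + 9·t and substitute into x ≡ 1 (mod 7): 9·t ≡ 1 − 0 = 1 (mod 7).
    Reduce coefficients mod 7: 2·t ≡ 1 (mod 7).
    The inverse of 2 mod 7 is 4 (since 2·4 = 8 = 1·7 + 1), so t ≡ 4·1 = 4 ≡ 4 (mod 7).
    Then x = 0 + 9·4 = 36, valid modulo lcm(9, 7) = 63: x ≡ 36 (mod 63).
  Combine with x ≡ 3 (mod 8): since gcd(63, 8) = 1, we get a unique residue mod 504.
    Write x = 36 + 63·t and substitute into x ≡ 3 (mod 8): 63·t ≡ 3 − 36 = -33 (mod 8).
    Reduce coefficients mod 8: 7·t ≡ 7 (mod 8).
    The inverse of 7 mod 8 is 7 (since 7·7 = 49 = 6·8 + 1), so t ≡ 7·7 = 49 ≡ 1 (mod 8).
    Then x = 36 + 63·1 = 99, valid modulo lcm(63, 8) = 504: x ≡ 99 (mod 504).
Verify: 99 mod 9 = 0 ✓, 99 mod 7 = 1 ✓, 99 mod 8 = 3 ✓.

x ≡ 99 (mod 504).


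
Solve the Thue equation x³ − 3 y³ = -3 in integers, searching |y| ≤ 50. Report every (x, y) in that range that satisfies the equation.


The equation is x³ - 3y³ = -3. For fixed y, x³ = 3·y³ − 3, so a solution requires the RHS to be a perfect cube.
Strategy: iterate y from -50 to 50, compute RHS = 3·y³ − 3, and check whether it is a (positive or negative) perfect cube.
Check small values of y:
  y = 0: RHS = -3 is not a perfect cube.
  y = 1: RHS = 0 = (0)³ ⇒ x = 0 works.
  y = -1: RHS = -6 is not a perfect cube.
  y = 2: RHS = 21 is not a perfect cube.
  y = -2: RHS = -27 = (-3)³ ⇒ x = -3 works.
  y = 3: RHS = 78 is not a perfect cube.
  y = -3: RHS = -84 is not a perfect cube.
Continuing the search up to |y| = 50 finds no further solutions beyond those listed.
Collected solutions: (0, 1), (-3, -2).

Solutions (with |y| ≤ 50): (0, 1), (-3, -2).


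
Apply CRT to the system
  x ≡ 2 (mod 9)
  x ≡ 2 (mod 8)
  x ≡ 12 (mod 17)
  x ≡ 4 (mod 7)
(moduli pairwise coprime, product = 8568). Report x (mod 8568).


Product of moduli M = 9 · 8 · 17 · 7 = 8568.
Merge one congruence at a time:
  Start: x ≡ 2 (mod 9).
  Combine with x ≡ 2 (mod 8); new modulus lcm = 72.
    Write x = 2 + 9·t and substitute into x ≡ 2 (mod 8): 9·t ≡ 2 − 2 = 0 (mod 8).
    Reduce coefficients mod 8: 1·t ≡ 0 (mod 8).
    So t ≡ 0 (mod 8).
    Then x = 2 + 9·0 = 2, valid modulo lcm(9, 8) = 72: x ≡ 2 (mod 72).
  Combine with x ≡ 12 (mod 17); new modulus lcm = 1224.
    Write x = 2 + 72·t and substitute into x ≡ 12 (mod 17): 72·t ≡ 12 − 2 = 10 (mod 17).
    Reduce coefficients mod 17: 4·t ≡ 10 (mod 17).
    The inverse of 4 mod 17 is 13 (since 4·13 = 52 = 3·17 + 1), so t ≡ 13·10 = 130 ≡ 11 (mod 17).
    Then x = 2 + 72·11 = 794, valid modulo lcm(72, 17) = 1224: x ≡ 794 (mod 1224).
  Combine with x ≡ 4 (mod 7); new modulus lcm = 8568.
    Write x = 794 + 1224·t and substitute into x ≡ 4 (mod 7): 1224·t ≡ 4 − 794 = -790 (mod 7).
    Reduce coefficients mod 7: 6·t ≡ 1 (mod 7).
    The inverse of 6 mod 7 is 6 (since 6·6 = 36 = 5·7 + 1), so t ≡ 6·1 = 6 ≡ 6 (mod 7).
    Then x = 794 + 1224·6 = 8138, valid modulo lcm(1224, 7) = 8568: x ≡ 8138 (mod 8568).
Verify against each original: 8138 mod 9 = 2, 8138 mod 8 = 2, 8138 mod 17 = 12, 8138 mod 7 = 4.

x ≡ 8138 (mod 8568).


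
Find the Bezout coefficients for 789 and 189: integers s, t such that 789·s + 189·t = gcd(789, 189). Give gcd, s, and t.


Euclidean algorithm on (789, 189) — divide until remainder is 0:
  789 = 4 · 189 + 33
  189 = 5 · 33 + 24
  33 = 1 · 24 + 9
  24 = 2 · 9 + 6
  9 = 1 · 6 + 3
  6 = 2 · 3 + 0
gcd(789, 189) = 3.
Track Bezout coefficients alongside the remainders: start with r₀ = 789 = a·1 + b·0 (s = 1, t = 0) and r₁ = 189 = a·0 + b·1 (s = 0, t = 1); each new remainder r_{k+1} = r_{k-1} − q_k·r_k inherits s_{k+1} = s_{k-1} − q_k·s_k, t_{k+1} = t_{k-1} − q_k·t_k, so r_k = a·s_k + b·t_k at every step:
  q = 4: r = 33, s = 1 − 4·0 = 1, t = 0 − 4·1 = -4  (check: 789·1 + 189·(-4) = 33)
  q = 5: r = 24, s = 0 − 5·1 = -5, t = 1 − 5·(-4) = 21  (check: 789·(-5) + 189·21 = 24)
  q = 1: r = 9, s = 1 − 1·(-5) = 6, t = -4 − 1·21 = -25  (check: 789·6 + 189·(-25) = 9)
  q = 2: r = 6, s = -5 − 2·6 = -17, t = 21 − 2·(-25) = 71  (check: 789·(-17) + 189·71 = 6)
  q = 1: r = 3, s = 6 − 1·(-17) = 23, t = -25 − 1·71 = -96  (check: 789·23 + 189·(-96) = 3)
The row with r = 3 (the gcd) gives the Bezout coefficients s = 23, t = -96.
Result: 789 · (23) + 189 · (-96) = 3.

gcd(789, 189) = 3; s = 23, t = -96 (check: 789·23 + 189·(-96) = 3).


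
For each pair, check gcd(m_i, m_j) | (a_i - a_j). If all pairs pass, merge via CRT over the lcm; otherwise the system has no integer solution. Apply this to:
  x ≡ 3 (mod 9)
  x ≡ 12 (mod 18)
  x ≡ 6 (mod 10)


Moduli 9, 18, 10 are not pairwise coprime, so CRT works modulo lcm(m_i) when all pairwise compatibility conditions hold.
Pairwise compatibility: gcd(m_i, m_j) must divide a_i - a_j for every pair.
Merge one congruence at a time:
  Start: x ≡ 3 (mod 9).
  Combine with x ≡ 12 (mod 18): gcd(9, 18) = 9; 12 - 3 = 9, which IS divisible by 9, so compatible.
    Write x = 3 + 9·t and substitute into x ≡ 12 (mod 18): 9·t ≡ 12 − 3 = 9 (mod 18).
    Divide the congruence (and modulus) by g = 9: 1·t ≡ 1 (mod 2).
    So t ≡ 1 (mod 2).
    Then x = 3 + 9·1 = 12, valid modulo lcm(9, 18) = 18: x ≡ 12 (mod 18).
  Combine with x ≡ 6 (mod 10): gcd(18, 10) = 2; 6 - 12 = -6, which IS divisible by 2, so compatible.
    Write x = 12 + 18·t and substitute into x ≡ 6 (mod 10): 18·t ≡ 6 − 12 = -6 (mod 10).
    Divide the congruence (and modulus) by g = 2: 9·t ≡ -3 (mod 5).
    Reduce coefficients mod 5: 4·t ≡ 2 (mod 5).
    The inverse of 4 mod 5 is 4 (since 4·4 = 16 = 3·5 + 1), so t ≡ 4·2 = 8 ≡ 3 (mod 5).
    Then x = 12 + 18·3 = 66, valid modulo lcm(18, 10) = 90: x ≡ 66 (mod 90).
Verify: 66 mod 9 = 3, 66 mod 18 = 12, 66 mod 10 = 6.

x ≡ 66 (mod 90).


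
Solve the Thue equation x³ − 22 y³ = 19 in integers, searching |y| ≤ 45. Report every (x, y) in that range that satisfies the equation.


The equation is x³ - 22y³ = 19. For fixed y, x³ = 22·y³ + 19, so a solution requires the RHS to be a perfect cube.
Strategy: iterate y from -45 to 45, compute RHS = 22·y³ + 19, and check whether it is a (positive or negative) perfect cube.
Check small values of y:
  y = 0: RHS = 19 is not a perfect cube.
  y = 1: RHS = 41 is not a perfect cube.
  y = -1: RHS = -3 is not a perfect cube.
  y = 2: RHS = 195 is not a perfect cube.
  y = -2: RHS = -157 is not a perfect cube.
  y = 3: RHS = 613 is not a perfect cube.
  y = -3: RHS = -575 is not a perfect cube.
Continuing the search up to |y| = 45 finds no solutions either.
No (x, y) in the scanned range satisfies the equation.

No integer solutions with |y| ≤ 45.
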